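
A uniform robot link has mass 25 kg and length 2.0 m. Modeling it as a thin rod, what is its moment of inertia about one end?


I = (1/3) * m * L^2
= (1/3) * 25 * 2.0^2
= 0.333333 * 25 * 4.0
= 33.3333 kg*m^2


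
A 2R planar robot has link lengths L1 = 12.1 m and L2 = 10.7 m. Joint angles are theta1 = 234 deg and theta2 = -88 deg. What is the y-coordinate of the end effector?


Convert angles to radians: theta1 = 4.0841, theta2 = -1.5359
y = L1*sin(theta1) + L2*sin(theta1+theta2)
y = -9.7891 + 5.9834
y = -3.8057


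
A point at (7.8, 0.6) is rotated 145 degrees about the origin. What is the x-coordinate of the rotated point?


x' = x*cos(theta) - y*sin(theta)
cos(145 deg) = -0.8192, sin(145 deg) = 0.5736
x' = 7.8 * -0.8192 - 0.6 * 0.5736
= -6.3894 - 0.3441
= -6.7335


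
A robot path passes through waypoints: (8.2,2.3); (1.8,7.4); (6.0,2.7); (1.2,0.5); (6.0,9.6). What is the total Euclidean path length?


Segment lengths:
  seg1 = sqrt((-6.4)^2 + (5.1)^2) = 8.1835
  seg2 = sqrt((4.2)^2 + (-4.7)^2) = 6.3032
  seg3 = sqrt((-4.8)^2 + (-2.2)^2) = 5.2802
  seg4 = sqrt((4.8)^2 + (9.1)^2) = 10.2883
Total = 30.0552


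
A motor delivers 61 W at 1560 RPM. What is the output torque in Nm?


omega = 1560 * 2*pi/60 = 163.3628 rad/s
tau = P / omega = 61 / 163.3628
= 0.3734 Nm


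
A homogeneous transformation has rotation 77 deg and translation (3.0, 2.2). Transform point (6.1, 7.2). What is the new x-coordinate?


x' = cos(theta)*px - sin(theta)*py + tx
= 0.225*6.1 - 0.9744*7.2 + 3.0
= -2.6433


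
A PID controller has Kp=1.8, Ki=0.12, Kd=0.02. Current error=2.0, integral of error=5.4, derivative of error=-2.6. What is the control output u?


u = Kp*e + Ki*int(e) + Kd*de/dt
= 1.8*2.0 + 0.12*5.4 + 0.02*(-2.6)
= 3.6 + 0.648 + -0.052
= 4.196


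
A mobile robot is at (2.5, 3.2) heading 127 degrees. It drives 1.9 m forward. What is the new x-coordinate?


x_new = x0 + d*cos(theta)
= 2.5 + 1.9*cos(127)
= 2.5 + -1.1434
= 1.3566


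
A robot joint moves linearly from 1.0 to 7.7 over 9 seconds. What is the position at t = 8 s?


s = t/T = 8/9 = 0.8889
p(t) = p0 + (pf-p0)*s
= 1.0 + (7.7 - 1.0) * 0.8889
= 6.9556


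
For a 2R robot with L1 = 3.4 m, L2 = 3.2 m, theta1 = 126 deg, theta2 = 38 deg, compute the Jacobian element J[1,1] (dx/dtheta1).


J[1,1] = -L1*sin(t1) - L2*sin(t1+t2)
= -3.4*sin(126) - 3.2*sin(164)
= -3.6327


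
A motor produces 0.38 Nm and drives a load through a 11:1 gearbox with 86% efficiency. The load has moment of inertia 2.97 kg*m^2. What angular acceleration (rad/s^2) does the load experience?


tau_out = tau_motor * N * eta
= 0.38 * 11 * 0.86 = 3.5948 Nm
alpha = tau_out / I = 3.5948 / 2.97
= 1.2104 rad/s^2


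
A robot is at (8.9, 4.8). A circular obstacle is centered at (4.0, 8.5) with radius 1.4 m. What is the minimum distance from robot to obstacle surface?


center_dist = sqrt((8.9-4.0)^2 + (4.8-8.5)^2)
= sqrt(24.01 + 13.69)
= 6.14
min_dist = center_dist - radius = 6.14 - 1.4 = 4.74 m


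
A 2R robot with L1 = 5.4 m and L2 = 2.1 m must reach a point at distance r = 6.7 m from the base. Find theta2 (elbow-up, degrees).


cos(theta2) = (r^2 - L1^2 - L2^2) / (2*L1*L2)
cos(theta2) = (44.89 - 29.16 - 4.41) / 22.68
cos(theta2) = 0.499118
theta2 = 60.0583 degrees


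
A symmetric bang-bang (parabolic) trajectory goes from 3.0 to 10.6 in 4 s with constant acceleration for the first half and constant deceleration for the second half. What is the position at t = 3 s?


Symmetric rest-to-rest: each phase covers (pf-p0)/2 in time T/2. 0.5*a*(T/2)^2 = (pf-p0)/2 => a = 4*(pf-p0)/T^2
a = 4*(10.6-3.0)/4^2 = 1.9
t = 3 is in the deceleration phase (t > T/2).
p = pf - 0.5*a*(T-t)^2 = 10.6 - 0.5*1.9*1^2
= 9.65


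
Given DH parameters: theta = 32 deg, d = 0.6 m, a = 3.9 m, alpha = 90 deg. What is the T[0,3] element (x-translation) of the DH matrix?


T[0,3] = a * cos(theta)
= 3.9 * cos(32 deg)
= 3.9 * 0.848
= 3.3074


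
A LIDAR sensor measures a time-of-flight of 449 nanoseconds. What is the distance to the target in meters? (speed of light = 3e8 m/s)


tof = 449 ns = 4.49e-07 s
dist = c * tof / 2
= 3e8 * 4.49e-07 / 2
= 67.35 m


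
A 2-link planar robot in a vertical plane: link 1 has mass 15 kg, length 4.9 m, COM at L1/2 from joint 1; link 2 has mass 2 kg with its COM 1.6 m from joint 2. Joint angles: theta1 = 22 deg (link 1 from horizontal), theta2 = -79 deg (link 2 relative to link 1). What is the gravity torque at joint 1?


Horizontal distance from joint 1 to link-1 COM:
  x_c1 = (L1/2)*cos(t1) = 2.45 * 0.9272 = 2.2716 m
Horizontal distance from joint 1 to link-2 COM:
  x_c2 = L1*cos(t1) + Lc2*cos(t1+t2)
       = 4.9*0.9272 + 1.6*0.5446 = 5.4146 m
tau1 = m1*g*x_c1 + m2*g*x_c2
     = 15*9.81*2.2716 + 2*9.81*5.4146
     = 334.266 + 106.2349
     = 440.5009 Nm


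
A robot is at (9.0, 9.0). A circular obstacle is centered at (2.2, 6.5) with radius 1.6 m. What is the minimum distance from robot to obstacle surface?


center_dist = sqrt((9.0-2.2)^2 + (9.0-6.5)^2)
= sqrt(46.24 + 6.25)
= 7.245
min_dist = center_dist - radius = 7.245 - 1.6 = 5.645 m


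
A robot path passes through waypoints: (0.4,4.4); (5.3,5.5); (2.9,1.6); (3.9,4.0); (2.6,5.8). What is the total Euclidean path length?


Segment lengths:
  seg1 = sqrt((4.9)^2 + (1.1)^2) = 5.022
  seg2 = sqrt((-2.4)^2 + (-3.9)^2) = 4.5793
  seg3 = sqrt((1.0)^2 + (2.4)^2) = 2.6
  seg4 = sqrt((-1.3)^2 + (1.8)^2) = 2.2204
Total = 14.4216


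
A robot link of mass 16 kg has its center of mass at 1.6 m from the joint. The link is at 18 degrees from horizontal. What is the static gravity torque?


tau = m*g*L*cos(angle)
= 16 * 9.81 * 1.6 * cos(18 deg)
= 16 * 9.81 * 1.6 * 0.9511
= 238.8445 Nm


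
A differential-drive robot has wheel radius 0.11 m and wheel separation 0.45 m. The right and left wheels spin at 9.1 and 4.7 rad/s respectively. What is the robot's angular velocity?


vR = r*wR = 0.11*9.1 = 1.001 m/s
vL = r*wL = 0.11*4.7 = 0.517 m/s
v = (vR+vL)/2 = 0.759 m/s
omega = (vR-vL)/L = 1.0756 rad/s
angular velocity = 1.0756 rad/s


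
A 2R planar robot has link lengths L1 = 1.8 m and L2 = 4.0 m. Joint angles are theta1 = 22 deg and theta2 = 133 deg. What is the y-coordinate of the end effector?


Convert angles to radians: theta1 = 0.384, theta2 = 2.3213
y = L1*sin(theta1) + L2*sin(theta1+theta2)
y = 0.6743 + 1.6905
y = 2.3648


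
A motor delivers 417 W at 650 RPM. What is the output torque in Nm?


omega = 650 * 2*pi/60 = 68.0678 rad/s
tau = P / omega = 417 / 68.0678
= 6.1262 Nm


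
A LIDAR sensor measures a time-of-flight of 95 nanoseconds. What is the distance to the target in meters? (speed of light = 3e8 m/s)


tof = 95 ns = 9.5e-08 s
dist = c * tof / 2
= 3e8 * 9.5e-08 / 2
= 14.25 m


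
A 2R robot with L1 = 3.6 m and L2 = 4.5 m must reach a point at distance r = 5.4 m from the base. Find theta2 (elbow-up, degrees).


cos(theta2) = (r^2 - L1^2 - L2^2) / (2*L1*L2)
cos(theta2) = (29.16 - 12.96 - 20.25) / 32.4
cos(theta2) = -0.125
theta2 = 97.1808 degrees


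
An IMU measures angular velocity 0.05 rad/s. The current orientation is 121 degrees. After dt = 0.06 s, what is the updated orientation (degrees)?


delta_theta = w * dt = 0.05 * 0.06 = 0.003 rad
= 0.1719 deg
theta_new = 121 + 0.1719 = 121.1719 deg


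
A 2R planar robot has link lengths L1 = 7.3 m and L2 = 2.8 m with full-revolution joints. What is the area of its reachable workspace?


r_max = L1 + L2 = 10.1 m
r_min = |L1 - L2| = 4.5 m
Area = pi*(r_max^2 - r_min^2)
= pi*(102.01 - 20.25)
= pi * 81.76
= 256.8566 m^2


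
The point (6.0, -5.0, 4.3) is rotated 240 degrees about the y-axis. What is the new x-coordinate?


Rotation about y-axis: x' = x*cos(theta) + z*sin(theta)
= 6.0 * -0.5 + 4.3 * -0.866
= -6.7239


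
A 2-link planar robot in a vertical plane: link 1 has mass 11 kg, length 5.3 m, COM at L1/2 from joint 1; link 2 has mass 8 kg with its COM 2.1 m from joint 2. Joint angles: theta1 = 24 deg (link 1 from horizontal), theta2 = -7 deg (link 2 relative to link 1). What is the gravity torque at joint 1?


Horizontal distance from joint 1 to link-1 COM:
  x_c1 = (L1/2)*cos(t1) = 2.65 * 0.9135 = 2.4209 m
Horizontal distance from joint 1 to link-2 COM:
  x_c2 = L1*cos(t1) + Lc2*cos(t1+t2)
       = 5.3*0.9135 + 2.1*0.9563 = 6.85 m
tau1 = m1*g*x_c1 + m2*g*x_c2
     = 11*9.81*2.4209 + 8*9.81*6.85
     = 261.2388 + 537.5904
     = 798.8293 Nm


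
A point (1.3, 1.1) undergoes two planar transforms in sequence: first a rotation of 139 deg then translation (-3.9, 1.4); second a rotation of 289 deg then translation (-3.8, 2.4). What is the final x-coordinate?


After transform 1:
x1 = cos(139)*1.3 - sin(139)*1.1 + -3.9 = -5.6028
y1 = sin(139)*1.3 + cos(139)*1.1 + 1.4 = 1.4227
After transform 2:
x2 = cos(289)*-5.6028 - sin(289)*1.4227 + -3.8
= -4.2789


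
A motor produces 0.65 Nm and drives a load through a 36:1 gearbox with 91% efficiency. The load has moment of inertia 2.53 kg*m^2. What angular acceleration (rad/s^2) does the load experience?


tau_out = tau_motor * N * eta
= 0.65 * 36 * 0.91 = 21.294 Nm
alpha = tau_out / I = 21.294 / 2.53
= 8.4166 rad/s^2


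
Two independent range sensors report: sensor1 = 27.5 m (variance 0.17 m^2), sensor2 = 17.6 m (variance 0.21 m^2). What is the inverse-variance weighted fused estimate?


w1 = (1/var1) / (1/var1 + 1/var2)
   = 5.8824 / (5.8824 + 4.7619) = 0.5526
w2 = 1 - w1 = 0.4474
fused = w1*s1 + w2*s2 = 15.1974 + 7.8737
= 23.0711 m


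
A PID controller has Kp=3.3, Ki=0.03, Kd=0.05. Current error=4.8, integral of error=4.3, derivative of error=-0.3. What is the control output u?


u = Kp*e + Ki*int(e) + Kd*de/dt
= 3.3*4.8 + 0.03*4.3 + 0.05*(-0.3)
= 15.84 + 0.129 + -0.015
= 15.954


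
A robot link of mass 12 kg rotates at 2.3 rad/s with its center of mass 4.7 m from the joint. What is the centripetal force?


F = m * omega^2 * r
= 12 * 2.3^2 * 4.7
= 12 * 5.29 * 4.7
= 298.356 N


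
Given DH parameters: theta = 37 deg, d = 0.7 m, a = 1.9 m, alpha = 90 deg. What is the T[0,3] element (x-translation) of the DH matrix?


T[0,3] = a * cos(theta)
= 1.9 * cos(37 deg)
= 1.9 * 0.7986
= 1.5174


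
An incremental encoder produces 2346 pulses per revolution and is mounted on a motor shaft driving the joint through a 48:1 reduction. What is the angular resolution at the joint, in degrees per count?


counts per rev = 2346
effective counts at joint = 2346 * 48 = 112608
resolution = 360 / 112608
= 0.0032 deg/count


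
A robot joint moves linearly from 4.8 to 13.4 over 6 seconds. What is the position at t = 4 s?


s = t/T = 4/6 = 0.6667
p(t) = p0 + (pf-p0)*s
= 4.8 + (13.4 - 4.8) * 0.6667
= 10.5333


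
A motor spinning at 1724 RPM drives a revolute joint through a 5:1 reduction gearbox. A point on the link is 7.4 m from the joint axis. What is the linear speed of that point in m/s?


omega_motor = 1724 * 2*pi/60 = 180.5369 rad/s
omega_joint = omega_motor / 5 = 36.1074 rad/s
v = omega_joint * r = 36.1074 * 7.4
= 267.1945 m/s


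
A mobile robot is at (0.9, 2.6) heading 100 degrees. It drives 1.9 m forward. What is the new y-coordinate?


y_new = y0 + d*sin(theta)
= 2.6 + 1.9*sin(100)
= 2.6 + 1.8711
= 4.4711


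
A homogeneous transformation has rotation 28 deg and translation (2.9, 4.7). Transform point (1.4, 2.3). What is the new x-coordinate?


x' = cos(theta)*px - sin(theta)*py + tx
= 0.8829*1.4 - 0.4695*2.3 + 2.9
= 3.0563


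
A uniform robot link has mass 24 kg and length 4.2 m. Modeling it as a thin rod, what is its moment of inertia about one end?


I = (1/3) * m * L^2
= (1/3) * 24 * 4.2^2
= 0.333333 * 24 * 17.64
= 141.12 kg*m^2


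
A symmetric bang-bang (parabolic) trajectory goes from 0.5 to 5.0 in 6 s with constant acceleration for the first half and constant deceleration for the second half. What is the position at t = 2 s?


Symmetric rest-to-rest: each phase covers (pf-p0)/2 in time T/2. 0.5*a*(T/2)^2 = (pf-p0)/2 => a = 4*(pf-p0)/T^2
a = 4*(5.0-0.5)/6^2 = 0.5
t = 2 is in the acceleration phase (t <= T/2).
p = p0 + 0.5*a*t^2 = 0.5 + 0.5*0.5*2^2
= 1.5


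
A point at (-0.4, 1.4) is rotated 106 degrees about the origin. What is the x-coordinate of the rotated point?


x' = x*cos(theta) - y*sin(theta)
cos(106 deg) = -0.2756, sin(106 deg) = 0.9613
x' = -0.4 * -0.2756 - 1.4 * 0.9613
= 0.1103 - 1.3458
= -1.2355


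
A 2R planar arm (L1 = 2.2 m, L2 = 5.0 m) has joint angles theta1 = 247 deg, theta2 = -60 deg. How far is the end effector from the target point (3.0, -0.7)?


End effector via forward kinematics:
x = L1*cos(t1) + L2*cos(t1+t2) = -5.8223
y = L1*sin(t1) + L2*sin(t1+t2) = -2.6345
Distance to target:
d = sqrt((3.0 - -5.8223)^2 + (-0.7 - -2.6345)^2)
= sqrt(77.8337 + 3.7421)
= 9.0319 m


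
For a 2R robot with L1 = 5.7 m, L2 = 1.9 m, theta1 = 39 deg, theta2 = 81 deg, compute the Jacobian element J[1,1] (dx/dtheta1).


J[1,1] = -L1*sin(t1) - L2*sin(t1+t2)
= -5.7*sin(39) - 1.9*sin(120)
= -5.2326


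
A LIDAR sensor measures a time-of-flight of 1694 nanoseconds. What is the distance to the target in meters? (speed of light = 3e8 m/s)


tof = 1694 ns = 1.694e-06 s
dist = c * tof / 2
= 3e8 * 1.694e-06 / 2
= 254.1 m


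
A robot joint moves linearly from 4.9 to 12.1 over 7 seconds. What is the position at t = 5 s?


s = t/T = 5/7 = 0.7143
p(t) = p0 + (pf-p0)*s
= 4.9 + (12.1 - 4.9) * 0.7143
= 10.0429


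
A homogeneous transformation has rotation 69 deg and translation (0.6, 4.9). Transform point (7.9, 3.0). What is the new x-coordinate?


x' = cos(theta)*px - sin(theta)*py + tx
= 0.3584*7.9 - 0.9336*3.0 + 0.6
= 0.6304


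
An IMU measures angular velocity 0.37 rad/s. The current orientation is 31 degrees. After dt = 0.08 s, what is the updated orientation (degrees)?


delta_theta = w * dt = 0.37 * 0.08 = 0.0296 rad
= 1.696 deg
theta_new = 31 + 1.696 = 32.696 deg


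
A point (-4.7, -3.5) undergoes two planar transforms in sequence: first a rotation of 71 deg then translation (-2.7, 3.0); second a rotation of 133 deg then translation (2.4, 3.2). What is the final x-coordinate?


After transform 1:
x1 = cos(71)*-4.7 - sin(71)*-3.5 + -2.7 = -0.9209
y1 = sin(71)*-4.7 + cos(71)*-3.5 + 3.0 = -2.5834
After transform 2:
x2 = cos(133)*-0.9209 - sin(133)*-2.5834 + 2.4
= 4.9174


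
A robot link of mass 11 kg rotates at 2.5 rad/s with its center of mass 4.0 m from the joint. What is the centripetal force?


F = m * omega^2 * r
= 11 * 2.5^2 * 4.0
= 11 * 6.25 * 4.0
= 275.0 N


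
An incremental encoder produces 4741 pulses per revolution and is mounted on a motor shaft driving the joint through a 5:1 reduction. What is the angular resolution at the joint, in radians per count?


counts per rev = 4741
effective counts at joint = 4741 * 5 = 23705
resolution = 2*pi / 23705
= 2.6506e-04 rad/count


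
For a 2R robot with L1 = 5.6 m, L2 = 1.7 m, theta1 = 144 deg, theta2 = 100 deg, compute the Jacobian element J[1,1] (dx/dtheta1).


J[1,1] = -L1*sin(t1) - L2*sin(t1+t2)
= -5.6*sin(144) - 1.7*sin(244)
= -1.7636


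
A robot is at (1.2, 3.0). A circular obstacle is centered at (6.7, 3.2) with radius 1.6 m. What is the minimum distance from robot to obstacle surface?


center_dist = sqrt((1.2-6.7)^2 + (3.0-3.2)^2)
= sqrt(30.25 + 0.04)
= 5.5036
min_dist = center_dist - radius = 5.5036 - 1.6 = 3.9036 m


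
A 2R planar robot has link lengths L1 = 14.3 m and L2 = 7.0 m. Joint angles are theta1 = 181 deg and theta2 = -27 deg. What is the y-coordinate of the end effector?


Convert angles to radians: theta1 = 3.159, theta2 = -0.4712
y = L1*sin(theta1) + L2*sin(theta1+theta2)
y = -0.2496 + 3.0686
y = 2.819


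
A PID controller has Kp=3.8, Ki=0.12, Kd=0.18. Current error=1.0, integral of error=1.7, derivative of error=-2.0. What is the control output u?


u = Kp*e + Ki*int(e) + Kd*de/dt
= 3.8*1.0 + 0.12*1.7 + 0.18*(-2.0)
= 3.8 + 0.204 + -0.36
= 3.644


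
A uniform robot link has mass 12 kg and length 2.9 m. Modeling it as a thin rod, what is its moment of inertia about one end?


I = (1/3) * m * L^2
= (1/3) * 12 * 2.9^2
= 0.333333 * 12 * 8.41
= 33.64 kg*m^2


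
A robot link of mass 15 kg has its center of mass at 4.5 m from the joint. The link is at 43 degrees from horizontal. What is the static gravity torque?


tau = m*g*L*cos(angle)
= 15 * 9.81 * 4.5 * cos(43 deg)
= 15 * 9.81 * 4.5 * 0.7314
= 484.2841 Nm


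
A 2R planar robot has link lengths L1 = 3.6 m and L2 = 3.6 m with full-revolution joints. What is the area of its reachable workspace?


r_max = L1 + L2 = 7.2 m
r_min = |L1 - L2| = 0.0 m
Area = pi*(r_max^2 - r_min^2)
= pi*(51.84 - 0.0)
= pi * 51.84
= 162.8602 m^2


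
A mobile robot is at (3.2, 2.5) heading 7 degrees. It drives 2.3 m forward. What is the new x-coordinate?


x_new = x0 + d*cos(theta)
= 3.2 + 2.3*cos(7)
= 3.2 + 2.2829
= 5.4829


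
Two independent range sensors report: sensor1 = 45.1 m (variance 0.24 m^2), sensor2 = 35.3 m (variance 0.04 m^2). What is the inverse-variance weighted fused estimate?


w1 = (1/var1) / (1/var1 + 1/var2)
   = 4.1667 / (4.1667 + 25.0) = 0.1429
w2 = 1 - w1 = 0.8571
fused = w1*s1 + w2*s2 = 6.4429 + 30.2571
= 36.7 m


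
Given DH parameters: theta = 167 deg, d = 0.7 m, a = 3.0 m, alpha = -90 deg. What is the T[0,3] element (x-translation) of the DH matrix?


T[0,3] = a * cos(theta)
= 3.0 * cos(167 deg)
= 3.0 * -0.9744
= -2.9231


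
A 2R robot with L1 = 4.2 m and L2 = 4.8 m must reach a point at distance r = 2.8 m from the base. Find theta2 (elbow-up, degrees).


cos(theta2) = (r^2 - L1^2 - L2^2) / (2*L1*L2)
cos(theta2) = (7.84 - 17.64 - 23.04) / 40.32
cos(theta2) = -0.814484
theta2 = 144.5364 degrees


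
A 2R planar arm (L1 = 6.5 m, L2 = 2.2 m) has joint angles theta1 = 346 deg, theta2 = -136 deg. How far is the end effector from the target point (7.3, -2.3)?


End effector via forward kinematics:
x = L1*cos(t1) + L2*cos(t1+t2) = 4.4017
y = L1*sin(t1) + L2*sin(t1+t2) = -2.6725
Distance to target:
d = sqrt((7.3 - 4.4017)^2 + (-2.3 - -2.6725)^2)
= sqrt(8.4003 + 0.1388)
= 2.9222 m


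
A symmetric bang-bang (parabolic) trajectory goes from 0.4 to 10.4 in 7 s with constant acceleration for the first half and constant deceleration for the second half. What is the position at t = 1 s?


Symmetric rest-to-rest: each phase covers (pf-p0)/2 in time T/2. 0.5*a*(T/2)^2 = (pf-p0)/2 => a = 4*(pf-p0)/T^2
a = 4*(10.4-0.4)/7^2 = 0.8163
t = 1 is in the acceleration phase (t <= T/2).
p = p0 + 0.5*a*t^2 = 0.4 + 0.5*0.8163*1^2
= 0.8082


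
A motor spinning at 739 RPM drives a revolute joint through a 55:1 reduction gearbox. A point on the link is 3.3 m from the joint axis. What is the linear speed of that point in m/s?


omega_motor = 739 * 2*pi/60 = 77.3879 rad/s
omega_joint = omega_motor / 55 = 1.4071 rad/s
v = omega_joint * r = 1.4071 * 3.3
= 4.6433 m/s


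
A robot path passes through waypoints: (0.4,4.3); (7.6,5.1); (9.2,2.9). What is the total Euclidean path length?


Segment lengths:
  seg1 = sqrt((7.2)^2 + (0.8)^2) = 7.2443
  seg2 = sqrt((1.6)^2 + (-2.2)^2) = 2.7203
Total = 9.9646


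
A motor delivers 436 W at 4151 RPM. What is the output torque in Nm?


omega = 4151 * 2*pi/60 = 434.6917 rad/s
tau = P / omega = 436 / 434.6917
= 1.003 Nm


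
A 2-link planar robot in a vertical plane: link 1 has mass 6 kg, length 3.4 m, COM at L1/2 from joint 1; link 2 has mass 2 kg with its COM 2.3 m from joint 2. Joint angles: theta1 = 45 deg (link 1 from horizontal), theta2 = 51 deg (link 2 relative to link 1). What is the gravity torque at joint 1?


Horizontal distance from joint 1 to link-1 COM:
  x_c1 = (L1/2)*cos(t1) = 1.7 * 0.7071 = 1.2021 m
Horizontal distance from joint 1 to link-2 COM:
  x_c2 = L1*cos(t1) + Lc2*cos(t1+t2)
       = 3.4*0.7071 + 2.3*-0.1045 = 2.1637 m
tau1 = m1*g*x_c1 + m2*g*x_c2
     = 6*9.81*1.2021 + 2*9.81*2.1637
     = 70.7545 + 42.4527
     = 113.2072 Nm


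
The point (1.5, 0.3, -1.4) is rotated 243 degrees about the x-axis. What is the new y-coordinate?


Rotation about x-axis: y' = y*cos(theta) - z*sin(theta)
= 0.3 * -0.454 - -1.4 * -0.891
= -1.3836


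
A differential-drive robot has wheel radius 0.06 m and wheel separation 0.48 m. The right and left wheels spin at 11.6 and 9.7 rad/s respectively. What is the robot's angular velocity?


vR = r*wR = 0.06*11.6 = 0.696 m/s
vL = r*wL = 0.06*9.7 = 0.582 m/s
v = (vR+vL)/2 = 0.639 m/s
omega = (vR-vL)/L = 0.2375 rad/s
angular velocity = 0.2375 rad/s


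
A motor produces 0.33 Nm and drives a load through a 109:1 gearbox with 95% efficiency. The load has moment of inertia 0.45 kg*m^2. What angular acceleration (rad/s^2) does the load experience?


tau_out = tau_motor * N * eta
= 0.33 * 109 * 0.95 = 34.1715 Nm
alpha = tau_out / I = 34.1715 / 0.45
= 75.9367 rad/s^2


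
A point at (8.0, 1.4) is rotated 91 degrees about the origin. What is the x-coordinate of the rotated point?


x' = x*cos(theta) - y*sin(theta)
cos(91 deg) = -0.0175, sin(91 deg) = 0.9998
x' = 8.0 * -0.0175 - 1.4 * 0.9998
= -0.1396 - 1.3998
= -1.5394


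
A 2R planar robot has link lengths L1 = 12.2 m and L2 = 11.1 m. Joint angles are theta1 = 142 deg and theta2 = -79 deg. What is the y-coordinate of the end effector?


Convert angles to radians: theta1 = 2.4784, theta2 = -1.3788
y = L1*sin(theta1) + L2*sin(theta1+theta2)
y = 7.5111 + 9.8902
y = 17.4012


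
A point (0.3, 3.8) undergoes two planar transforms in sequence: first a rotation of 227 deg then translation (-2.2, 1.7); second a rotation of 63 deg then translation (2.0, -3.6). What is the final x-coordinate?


After transform 1:
x1 = cos(227)*0.3 - sin(227)*3.8 + -2.2 = 0.3745
y1 = sin(227)*0.3 + cos(227)*3.8 + 1.7 = -1.111
After transform 2:
x2 = cos(63)*0.3745 - sin(63)*-1.111 + 2.0
= 3.1599


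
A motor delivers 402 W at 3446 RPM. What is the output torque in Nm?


omega = 3446 * 2*pi/60 = 360.8643 rad/s
tau = P / omega = 402 / 360.8643
= 1.114 Nm


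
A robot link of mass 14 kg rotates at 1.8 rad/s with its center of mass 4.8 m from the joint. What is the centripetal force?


F = m * omega^2 * r
= 14 * 1.8^2 * 4.8
= 14 * 3.24 * 4.8
= 217.728 N


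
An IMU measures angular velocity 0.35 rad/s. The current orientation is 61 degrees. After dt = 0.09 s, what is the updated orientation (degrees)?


delta_theta = w * dt = 0.35 * 0.09 = 0.0315 rad
= 1.8048 deg
theta_new = 61 + 1.8048 = 62.8048 deg


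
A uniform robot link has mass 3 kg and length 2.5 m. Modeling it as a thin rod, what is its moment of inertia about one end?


I = (1/3) * m * L^2
= (1/3) * 3 * 2.5^2
= 0.333333 * 3 * 6.25
= 6.25 kg*m^2


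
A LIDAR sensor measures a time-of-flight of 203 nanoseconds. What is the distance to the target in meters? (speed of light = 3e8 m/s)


tof = 203 ns = 2.03e-07 s
dist = c * tof / 2
= 3e8 * 2.03e-07 / 2
= 30.45 m


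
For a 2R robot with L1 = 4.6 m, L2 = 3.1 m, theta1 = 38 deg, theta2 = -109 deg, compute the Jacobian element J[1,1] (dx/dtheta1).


J[1,1] = -L1*sin(t1) - L2*sin(t1+t2)
= -4.6*sin(38) - 3.1*sin(-71)
= 0.0991


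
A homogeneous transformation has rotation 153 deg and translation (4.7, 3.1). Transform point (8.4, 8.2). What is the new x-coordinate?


x' = cos(theta)*px - sin(theta)*py + tx
= -0.891*8.4 - 0.454*8.2 + 4.7
= -6.5072


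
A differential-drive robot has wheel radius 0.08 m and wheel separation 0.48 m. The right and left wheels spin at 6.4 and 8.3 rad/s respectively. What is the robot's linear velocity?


vR = r*wR = 0.08*6.4 = 0.512 m/s
vL = r*wL = 0.08*8.3 = 0.664 m/s
v = (vR+vL)/2 = 0.588 m/s
omega = (vR-vL)/L = -0.3167 rad/s
linear velocity = 0.588 m/s


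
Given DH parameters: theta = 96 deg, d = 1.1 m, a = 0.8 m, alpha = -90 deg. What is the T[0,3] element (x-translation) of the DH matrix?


T[0,3] = a * cos(theta)
= 0.8 * cos(96 deg)
= 0.8 * -0.1045
= -0.0836


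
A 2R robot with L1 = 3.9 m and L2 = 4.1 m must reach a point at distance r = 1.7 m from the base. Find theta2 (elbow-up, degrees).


cos(theta2) = (r^2 - L1^2 - L2^2) / (2*L1*L2)
cos(theta2) = (2.89 - 15.21 - 16.81) / 31.98
cos(theta2) = -0.910882
theta2 = 155.6275 degrees


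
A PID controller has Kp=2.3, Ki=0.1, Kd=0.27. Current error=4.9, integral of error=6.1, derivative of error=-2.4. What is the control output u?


u = Kp*e + Ki*int(e) + Kd*de/dt
= 2.3*4.9 + 0.1*6.1 + 0.27*(-2.4)
= 11.27 + 0.61 + -0.648
= 11.232


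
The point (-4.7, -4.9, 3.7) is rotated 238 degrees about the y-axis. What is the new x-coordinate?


Rotation about y-axis: x' = x*cos(theta) + z*sin(theta)
= -4.7 * -0.5299 + 3.7 * -0.848
= -0.6472


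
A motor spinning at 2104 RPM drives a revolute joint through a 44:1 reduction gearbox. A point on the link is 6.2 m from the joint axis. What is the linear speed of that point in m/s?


omega_motor = 2104 * 2*pi/60 = 220.3304 rad/s
omega_joint = omega_motor / 44 = 5.0075 rad/s
v = omega_joint * r = 5.0075 * 6.2
= 31.0466 m/s


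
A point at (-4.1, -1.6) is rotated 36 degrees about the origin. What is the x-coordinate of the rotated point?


x' = x*cos(theta) - y*sin(theta)
cos(36 deg) = 0.809, sin(36 deg) = 0.5878
x' = -4.1 * 0.809 - -1.6 * 0.5878
= -3.317 - -0.9405
= -2.3765


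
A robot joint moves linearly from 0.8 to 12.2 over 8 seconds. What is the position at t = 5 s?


s = t/T = 5/8 = 0.625
p(t) = p0 + (pf-p0)*s
= 0.8 + (12.2 - 0.8) * 0.625
= 7.925


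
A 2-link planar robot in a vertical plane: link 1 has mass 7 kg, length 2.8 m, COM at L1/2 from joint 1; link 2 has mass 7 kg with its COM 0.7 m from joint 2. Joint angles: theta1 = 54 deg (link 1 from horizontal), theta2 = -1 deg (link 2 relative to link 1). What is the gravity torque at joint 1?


Horizontal distance from joint 1 to link-1 COM:
  x_c1 = (L1/2)*cos(t1) = 1.4 * 0.5878 = 0.8229 m
Horizontal distance from joint 1 to link-2 COM:
  x_c2 = L1*cos(t1) + Lc2*cos(t1+t2)
       = 2.8*0.5878 + 0.7*0.6018 = 2.0671 m
tau1 = m1*g*x_c1 + m2*g*x_c2
     = 7*9.81*0.8229 + 7*9.81*2.0671
     = 56.5085 + 141.9456
     = 198.4541 Nm


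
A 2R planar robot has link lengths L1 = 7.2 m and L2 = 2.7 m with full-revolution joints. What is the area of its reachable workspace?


r_max = L1 + L2 = 9.9 m
r_min = |L1 - L2| = 4.5 m
Area = pi*(r_max^2 - r_min^2)
= pi*(98.01 - 20.25)
= pi * 77.76
= 244.2902 m^2


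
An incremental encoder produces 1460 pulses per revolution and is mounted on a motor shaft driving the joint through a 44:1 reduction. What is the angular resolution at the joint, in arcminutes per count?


counts per rev = 1460
effective counts at joint = 1460 * 44 = 64240
resolution = 360*60 / 64240
= 0.3362 arcmin/count


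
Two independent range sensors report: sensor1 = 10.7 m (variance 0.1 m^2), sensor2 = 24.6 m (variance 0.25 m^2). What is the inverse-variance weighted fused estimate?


w1 = (1/var1) / (1/var1 + 1/var2)
   = 10.0 / (10.0 + 4.0) = 0.7143
w2 = 1 - w1 = 0.2857
fused = w1*s1 + w2*s2 = 7.6429 + 7.0286
= 14.6714 m


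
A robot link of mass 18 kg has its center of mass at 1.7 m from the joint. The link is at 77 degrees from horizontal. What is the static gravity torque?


tau = m*g*L*cos(angle)
= 18 * 9.81 * 1.7 * cos(77 deg)
= 18 * 9.81 * 1.7 * 0.225
= 67.5272 Nm


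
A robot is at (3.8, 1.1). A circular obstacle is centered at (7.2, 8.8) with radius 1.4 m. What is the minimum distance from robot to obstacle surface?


center_dist = sqrt((3.8-7.2)^2 + (1.1-8.8)^2)
= sqrt(11.56 + 59.29)
= 8.4172
min_dist = center_dist - radius = 8.4172 - 1.4 = 7.0172 m


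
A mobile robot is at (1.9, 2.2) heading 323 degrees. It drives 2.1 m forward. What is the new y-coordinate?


y_new = y0 + d*sin(theta)
= 2.2 + 2.1*sin(323)
= 2.2 + -1.2638
= 0.9362


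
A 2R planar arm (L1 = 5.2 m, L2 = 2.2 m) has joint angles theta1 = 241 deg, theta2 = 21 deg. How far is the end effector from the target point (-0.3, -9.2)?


End effector via forward kinematics:
x = L1*cos(t1) + L2*cos(t1+t2) = -2.8272
y = L1*sin(t1) + L2*sin(t1+t2) = -6.7266
Distance to target:
d = sqrt((-0.3 - -2.8272)^2 + (-9.2 - -6.7266)^2)
= sqrt(6.3867 + 6.1176)
= 3.5361 m


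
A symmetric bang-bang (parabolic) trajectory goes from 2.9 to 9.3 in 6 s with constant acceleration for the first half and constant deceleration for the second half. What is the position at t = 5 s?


Symmetric rest-to-rest: each phase covers (pf-p0)/2 in time T/2. 0.5*a*(T/2)^2 = (pf-p0)/2 => a = 4*(pf-p0)/T^2
a = 4*(9.3-2.9)/6^2 = 0.7111
t = 5 is in the deceleration phase (t > T/2).
p = pf - 0.5*a*(T-t)^2 = 9.3 - 0.5*0.7111*1^2
= 8.9444


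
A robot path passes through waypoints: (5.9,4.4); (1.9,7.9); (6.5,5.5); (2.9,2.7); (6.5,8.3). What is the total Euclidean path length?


Segment lengths:
  seg1 = sqrt((-4.0)^2 + (3.5)^2) = 5.3151
  seg2 = sqrt((4.6)^2 + (-2.4)^2) = 5.1884
  seg3 = sqrt((-3.6)^2 + (-2.8)^2) = 4.5607
  seg4 = sqrt((3.6)^2 + (5.6)^2) = 6.6573
Total = 21.7216


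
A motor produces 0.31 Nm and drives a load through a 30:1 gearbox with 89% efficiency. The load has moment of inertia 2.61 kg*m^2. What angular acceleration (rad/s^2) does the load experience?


tau_out = tau_motor * N * eta
= 0.31 * 30 * 0.89 = 8.277 Nm
alpha = tau_out / I = 8.277 / 2.61
= 3.1713 rad/s^2


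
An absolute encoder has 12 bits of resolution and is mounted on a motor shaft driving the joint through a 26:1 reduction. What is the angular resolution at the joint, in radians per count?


counts = 2^12 = 4096
effective counts at joint = 4096 * 26 = 106496
resolution = 2*pi / 106496
= 5.8999e-05 rad/count


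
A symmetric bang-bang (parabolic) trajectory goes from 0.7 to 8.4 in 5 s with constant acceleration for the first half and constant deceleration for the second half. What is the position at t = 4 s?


Symmetric rest-to-rest: each phase covers (pf-p0)/2 in time T/2. 0.5*a*(T/2)^2 = (pf-p0)/2 => a = 4*(pf-p0)/T^2
a = 4*(8.4-0.7)/5^2 = 1.232
t = 4 is in the deceleration phase (t > T/2).
p = pf - 0.5*a*(T-t)^2 = 8.4 - 0.5*1.232*1^2
= 7.784


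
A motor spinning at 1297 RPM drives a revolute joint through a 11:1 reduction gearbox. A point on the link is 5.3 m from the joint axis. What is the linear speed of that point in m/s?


omega_motor = 1297 * 2*pi/60 = 135.8215 rad/s
omega_joint = omega_motor / 11 = 12.3474 rad/s
v = omega_joint * r = 12.3474 * 5.3
= 65.4413 m/s


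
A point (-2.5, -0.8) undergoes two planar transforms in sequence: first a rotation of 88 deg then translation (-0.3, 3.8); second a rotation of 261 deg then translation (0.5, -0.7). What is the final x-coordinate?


After transform 1:
x1 = cos(88)*-2.5 - sin(88)*-0.8 + -0.3 = 0.4123
y1 = sin(88)*-2.5 + cos(88)*-0.8 + 3.8 = 1.2736
After transform 2:
x2 = cos(261)*0.4123 - sin(261)*1.2736 + 0.5
= 1.6934


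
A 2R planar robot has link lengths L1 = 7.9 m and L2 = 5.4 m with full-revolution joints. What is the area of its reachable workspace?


r_max = L1 + L2 = 13.3 m
r_min = |L1 - L2| = 2.5 m
Area = pi*(r_max^2 - r_min^2)
= pi*(176.89 - 6.25)
= pi * 170.64
= 536.0814 m^2


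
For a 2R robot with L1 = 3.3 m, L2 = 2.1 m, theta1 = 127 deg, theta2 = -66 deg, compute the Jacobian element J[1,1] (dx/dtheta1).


J[1,1] = -L1*sin(t1) - L2*sin(t1+t2)
= -3.3*sin(127) - 2.1*sin(61)
= -4.4722


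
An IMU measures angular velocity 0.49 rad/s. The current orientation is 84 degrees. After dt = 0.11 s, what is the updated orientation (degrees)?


delta_theta = w * dt = 0.49 * 0.11 = 0.0539 rad
= 3.0882 deg
theta_new = 84 + 3.0882 = 87.0882 deg


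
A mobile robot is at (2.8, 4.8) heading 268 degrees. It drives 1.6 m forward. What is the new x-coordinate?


x_new = x0 + d*cos(theta)
= 2.8 + 1.6*cos(268)
= 2.8 + -0.0558
= 2.7442


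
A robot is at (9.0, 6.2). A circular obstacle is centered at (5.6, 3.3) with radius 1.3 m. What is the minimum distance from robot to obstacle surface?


center_dist = sqrt((9.0-5.6)^2 + (6.2-3.3)^2)
= sqrt(11.56 + 8.41)
= 4.4688
min_dist = center_dist - radius = 4.4688 - 1.3 = 3.1688 m


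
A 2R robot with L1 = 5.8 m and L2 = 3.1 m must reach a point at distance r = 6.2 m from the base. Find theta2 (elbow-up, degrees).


cos(theta2) = (r^2 - L1^2 - L2^2) / (2*L1*L2)
cos(theta2) = (38.44 - 33.64 - 9.61) / 35.96
cos(theta2) = -0.13376
theta2 = 97.6869 degrees


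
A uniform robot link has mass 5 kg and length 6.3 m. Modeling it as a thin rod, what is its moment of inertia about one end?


I = (1/3) * m * L^2
= (1/3) * 5 * 6.3^2
= 0.333333 * 5 * 39.69
= 66.15 kg*m^2


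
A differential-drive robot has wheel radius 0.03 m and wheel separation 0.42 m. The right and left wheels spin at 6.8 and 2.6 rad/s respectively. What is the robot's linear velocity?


vR = r*wR = 0.03*6.8 = 0.204 m/s
vL = r*wL = 0.03*2.6 = 0.078 m/s
v = (vR+vL)/2 = 0.141 m/s
omega = (vR-vL)/L = 0.3 rad/s
linear velocity = 0.141 m/s


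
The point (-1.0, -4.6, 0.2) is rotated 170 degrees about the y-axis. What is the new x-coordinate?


Rotation about y-axis: x' = x*cos(theta) + z*sin(theta)
= -1.0 * -0.9848 + 0.2 * 0.1736
= 1.0195


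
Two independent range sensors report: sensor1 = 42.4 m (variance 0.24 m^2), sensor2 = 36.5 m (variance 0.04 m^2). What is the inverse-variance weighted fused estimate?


w1 = (1/var1) / (1/var1 + 1/var2)
   = 4.1667 / (4.1667 + 25.0) = 0.1429
w2 = 1 - w1 = 0.8571
fused = w1*s1 + w2*s2 = 6.0571 + 31.2857
= 37.3429 m


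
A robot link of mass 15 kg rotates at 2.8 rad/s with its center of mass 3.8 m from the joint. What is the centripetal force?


F = m * omega^2 * r
= 15 * 2.8^2 * 3.8
= 15 * 7.84 * 3.8
= 446.88 N


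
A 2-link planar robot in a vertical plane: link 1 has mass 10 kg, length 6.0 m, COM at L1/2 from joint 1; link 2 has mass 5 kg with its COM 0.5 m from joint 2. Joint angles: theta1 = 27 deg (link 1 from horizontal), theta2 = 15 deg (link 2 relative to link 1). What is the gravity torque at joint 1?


Horizontal distance from joint 1 to link-1 COM:
  x_c1 = (L1/2)*cos(t1) = 3.0 * 0.891 = 2.673 m
Horizontal distance from joint 1 to link-2 COM:
  x_c2 = L1*cos(t1) + Lc2*cos(t1+t2)
       = 6.0*0.891 + 0.5*0.7431 = 5.7176 m
tau1 = m1*g*x_c1 + m2*g*x_c2
     = 10*9.81*2.673 + 5*9.81*5.7176
     = 262.2232 + 280.4488
     = 542.6721 Nm


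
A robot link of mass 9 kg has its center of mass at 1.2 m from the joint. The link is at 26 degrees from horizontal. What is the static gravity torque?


tau = m*g*L*cos(angle)
= 9 * 9.81 * 1.2 * cos(26 deg)
= 9 * 9.81 * 1.2 * 0.8988
= 95.2254 Nm


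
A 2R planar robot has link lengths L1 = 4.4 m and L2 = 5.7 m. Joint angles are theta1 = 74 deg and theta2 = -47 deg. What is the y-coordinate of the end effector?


Convert angles to radians: theta1 = 1.2915, theta2 = -0.8203
y = L1*sin(theta1) + L2*sin(theta1+theta2)
y = 4.2296 + 2.5877
y = 6.8173


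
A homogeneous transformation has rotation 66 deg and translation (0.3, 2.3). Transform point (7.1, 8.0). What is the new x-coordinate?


x' = cos(theta)*px - sin(theta)*py + tx
= 0.4067*7.1 - 0.9135*8.0 + 0.3
= -4.1205


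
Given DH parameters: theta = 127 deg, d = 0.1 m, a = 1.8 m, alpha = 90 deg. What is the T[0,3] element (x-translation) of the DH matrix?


T[0,3] = a * cos(theta)
= 1.8 * cos(127 deg)
= 1.8 * -0.6018
= -1.0833


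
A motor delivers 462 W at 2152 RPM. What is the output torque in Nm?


omega = 2152 * 2*pi/60 = 225.3569 rad/s
tau = P / omega = 462 / 225.3569
= 2.0501 Nm


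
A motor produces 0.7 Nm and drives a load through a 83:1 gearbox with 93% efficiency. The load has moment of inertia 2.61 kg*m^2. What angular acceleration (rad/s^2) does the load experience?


tau_out = tau_motor * N * eta
= 0.7 * 83 * 0.93 = 54.033 Nm
alpha = tau_out / I = 54.033 / 2.61
= 20.7023 rad/s^2


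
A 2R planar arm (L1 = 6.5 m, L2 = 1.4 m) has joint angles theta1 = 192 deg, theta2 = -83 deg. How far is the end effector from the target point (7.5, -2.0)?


End effector via forward kinematics:
x = L1*cos(t1) + L2*cos(t1+t2) = -6.8138
y = L1*sin(t1) + L2*sin(t1+t2) = -0.0277
Distance to target:
d = sqrt((7.5 - -6.8138)^2 + (-2.0 - -0.0277)^2)
= sqrt(204.8836 + 3.89)
= 14.449 m


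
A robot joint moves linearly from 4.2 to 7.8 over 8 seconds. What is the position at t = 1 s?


s = t/T = 1/8 = 0.125
p(t) = p0 + (pf-p0)*s
= 4.2 + (7.8 - 4.2) * 0.125
= 4.65


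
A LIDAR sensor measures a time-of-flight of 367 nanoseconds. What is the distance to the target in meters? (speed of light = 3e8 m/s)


tof = 367 ns = 3.67e-07 s
dist = c * tof / 2
= 3e8 * 3.67e-07 / 2
= 55.05 m


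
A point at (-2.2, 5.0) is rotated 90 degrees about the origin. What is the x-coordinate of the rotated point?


x' = x*cos(theta) - y*sin(theta)
cos(90 deg) = 0.0, sin(90 deg) = 1.0
x' = -2.2 * 0.0 - 5.0 * 1.0
= -0.0 - 5.0
= -5.0


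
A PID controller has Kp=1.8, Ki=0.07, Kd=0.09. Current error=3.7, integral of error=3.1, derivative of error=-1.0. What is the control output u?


u = Kp*e + Ki*int(e) + Kd*de/dt
= 1.8*3.7 + 0.07*3.1 + 0.09*(-1.0)
= 6.66 + 0.217 + -0.09
= 6.787


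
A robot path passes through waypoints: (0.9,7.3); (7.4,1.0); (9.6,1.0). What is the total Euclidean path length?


Segment lengths:
  seg1 = sqrt((6.5)^2 + (-6.3)^2) = 9.0521
  seg2 = sqrt((2.2)^2 + (0.0)^2) = 2.2
Total = 11.2521


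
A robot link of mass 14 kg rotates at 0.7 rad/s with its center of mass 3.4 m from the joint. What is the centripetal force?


F = m * omega^2 * r
= 14 * 0.7^2 * 3.4
= 14 * 0.49 * 3.4
= 23.324 N


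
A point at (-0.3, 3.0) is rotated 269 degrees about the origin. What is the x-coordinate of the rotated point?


x' = x*cos(theta) - y*sin(theta)
cos(269 deg) = -0.0175, sin(269 deg) = -0.9998
x' = -0.3 * -0.0175 - 3.0 * -0.9998
= 0.0052 - -2.9995
= 3.0048


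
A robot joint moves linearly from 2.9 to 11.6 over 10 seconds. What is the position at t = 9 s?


s = t/T = 9/10 = 0.9
p(t) = p0 + (pf-p0)*s
= 2.9 + (11.6 - 2.9) * 0.9
= 10.73


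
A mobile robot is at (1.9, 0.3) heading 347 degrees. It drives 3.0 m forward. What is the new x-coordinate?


x_new = x0 + d*cos(theta)
= 1.9 + 3.0*cos(347)
= 1.9 + 2.9231
= 4.8231


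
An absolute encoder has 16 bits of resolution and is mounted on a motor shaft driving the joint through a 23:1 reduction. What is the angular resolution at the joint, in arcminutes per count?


counts = 2^16 = 65536
effective counts at joint = 65536 * 23 = 1507328
resolution = 360*60 / 1507328
= 0.0143 arcmin/count


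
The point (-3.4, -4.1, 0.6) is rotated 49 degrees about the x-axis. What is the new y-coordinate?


Rotation about x-axis: y' = y*cos(theta) - z*sin(theta)
= -4.1 * 0.6561 - 0.6 * 0.7547
= -3.1427


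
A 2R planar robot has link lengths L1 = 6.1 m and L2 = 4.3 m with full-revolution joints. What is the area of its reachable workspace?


r_max = L1 + L2 = 10.4 m
r_min = |L1 - L2| = 1.8 m
Area = pi*(r_max^2 - r_min^2)
= pi*(108.16 - 3.24)
= pi * 104.92
= 329.6159 m^2


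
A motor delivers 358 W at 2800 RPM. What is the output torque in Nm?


omega = 2800 * 2*pi/60 = 293.2153 rad/s
tau = P / omega = 358 / 293.2153
= 1.2209 Nm


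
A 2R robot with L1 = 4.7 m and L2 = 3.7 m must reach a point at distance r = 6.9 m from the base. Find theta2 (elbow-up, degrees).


cos(theta2) = (r^2 - L1^2 - L2^2) / (2*L1*L2)
cos(theta2) = (47.61 - 22.09 - 13.69) / 34.78
cos(theta2) = 0.340138
theta2 = 70.1147 degrees


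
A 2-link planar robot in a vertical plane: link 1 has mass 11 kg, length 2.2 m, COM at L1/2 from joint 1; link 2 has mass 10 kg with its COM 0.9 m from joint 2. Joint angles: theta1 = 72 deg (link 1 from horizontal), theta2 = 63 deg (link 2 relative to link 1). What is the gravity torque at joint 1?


Horizontal distance from joint 1 to link-1 COM:
  x_c1 = (L1/2)*cos(t1) = 1.1 * 0.309 = 0.3399 m
Horizontal distance from joint 1 to link-2 COM:
  x_c2 = L1*cos(t1) + Lc2*cos(t1+t2)
       = 2.2*0.309 + 0.9*-0.7071 = 0.0434 m
tau1 = m1*g*x_c1 + m2*g*x_c2
     = 11*9.81*0.3399 + 10*9.81*0.0434
     = 36.6806 + 4.2616
     = 40.9422 Nm
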